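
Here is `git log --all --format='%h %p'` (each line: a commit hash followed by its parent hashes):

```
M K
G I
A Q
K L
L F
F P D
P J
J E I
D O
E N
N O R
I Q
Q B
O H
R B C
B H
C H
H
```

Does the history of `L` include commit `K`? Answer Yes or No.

Ancestors of L: {B, C, D, E, F, H, I, J, L, N, O, P, Q, R}.
K is not in that set, so it is not an ancestor of L.

No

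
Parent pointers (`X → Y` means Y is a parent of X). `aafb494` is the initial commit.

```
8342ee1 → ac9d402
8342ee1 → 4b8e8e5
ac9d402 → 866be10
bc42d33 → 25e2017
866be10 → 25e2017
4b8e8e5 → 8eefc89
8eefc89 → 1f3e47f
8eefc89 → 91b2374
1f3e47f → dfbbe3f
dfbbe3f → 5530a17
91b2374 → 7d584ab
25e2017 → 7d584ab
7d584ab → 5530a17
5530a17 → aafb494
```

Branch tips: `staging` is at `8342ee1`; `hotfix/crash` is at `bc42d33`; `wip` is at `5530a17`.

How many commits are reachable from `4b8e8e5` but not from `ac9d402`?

Reachable from 4b8e8e5: {1f3e47f, 4b8e8e5, 5530a17, 7d584ab, 8eefc89, 91b2374, aafb494, dfbbe3f}.
Reachable from ac9d402: {25e2017, 5530a17, 7d584ab, 866be10, aafb494, ac9d402}.
In 4b8e8e5's history but not ac9d402's: {1f3e47f, 4b8e8e5, 8eefc89, 91b2374, dfbbe3f} — 5 commits.

5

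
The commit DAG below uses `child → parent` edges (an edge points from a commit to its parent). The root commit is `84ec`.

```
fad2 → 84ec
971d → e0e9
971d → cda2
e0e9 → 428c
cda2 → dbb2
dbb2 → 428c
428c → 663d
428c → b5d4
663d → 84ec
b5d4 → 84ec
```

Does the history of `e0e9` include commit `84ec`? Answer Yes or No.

Ancestors of e0e9 (commits reachable by following parents): {428c, 663d, 84ec, b5d4, e0e9}.
84ec is in that set, so it is an ancestor of e0e9.

Yes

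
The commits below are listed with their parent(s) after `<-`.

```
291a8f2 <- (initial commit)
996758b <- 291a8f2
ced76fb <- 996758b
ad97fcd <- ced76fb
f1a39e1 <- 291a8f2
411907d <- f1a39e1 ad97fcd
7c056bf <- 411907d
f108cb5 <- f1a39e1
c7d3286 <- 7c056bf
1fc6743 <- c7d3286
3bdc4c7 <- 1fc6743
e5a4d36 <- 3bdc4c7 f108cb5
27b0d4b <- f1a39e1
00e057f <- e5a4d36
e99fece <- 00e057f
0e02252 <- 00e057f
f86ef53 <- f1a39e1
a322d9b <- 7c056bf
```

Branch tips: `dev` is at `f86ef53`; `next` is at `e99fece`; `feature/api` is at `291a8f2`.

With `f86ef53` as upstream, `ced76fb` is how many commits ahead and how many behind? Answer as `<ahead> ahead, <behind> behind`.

2 ahead, 2 behind

Reachable from ced76fb: {291a8f2, 996758b, ced76fb}.
Reachable from f86ef53: {291a8f2, f1a39e1, f86ef53}.
Only in ced76fb's history (ahead): {996758b, ced76fb} — 2.
Only in f86ef53's history (behind): {f1a39e1, f86ef53} — 2.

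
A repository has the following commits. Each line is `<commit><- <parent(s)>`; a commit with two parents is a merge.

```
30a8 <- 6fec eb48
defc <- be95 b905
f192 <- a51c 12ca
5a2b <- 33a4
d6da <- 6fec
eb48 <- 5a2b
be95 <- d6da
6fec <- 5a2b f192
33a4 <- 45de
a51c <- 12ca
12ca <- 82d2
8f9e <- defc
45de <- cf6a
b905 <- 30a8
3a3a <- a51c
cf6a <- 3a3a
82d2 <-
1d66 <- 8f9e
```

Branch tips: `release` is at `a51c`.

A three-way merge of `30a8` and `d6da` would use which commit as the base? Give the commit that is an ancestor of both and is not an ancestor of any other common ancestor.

Ancestors of 30a8: {12ca, 30a8, 33a4, 3a3a, 45de, 5a2b, 6fec, 82d2, a51c, cf6a, eb48, f192}.
Ancestors of d6da: {12ca, 33a4, 3a3a, 45de, 5a2b, 6fec, 82d2, a51c, cf6a, d6da, f192}.
Common ancestors: {12ca, 33a4, 3a3a, 45de, 5a2b, 6fec, 82d2, a51c, cf6a, f192}.
Among these, 6fec is not an ancestor of any other common ancestor — it is the merge base.

6fec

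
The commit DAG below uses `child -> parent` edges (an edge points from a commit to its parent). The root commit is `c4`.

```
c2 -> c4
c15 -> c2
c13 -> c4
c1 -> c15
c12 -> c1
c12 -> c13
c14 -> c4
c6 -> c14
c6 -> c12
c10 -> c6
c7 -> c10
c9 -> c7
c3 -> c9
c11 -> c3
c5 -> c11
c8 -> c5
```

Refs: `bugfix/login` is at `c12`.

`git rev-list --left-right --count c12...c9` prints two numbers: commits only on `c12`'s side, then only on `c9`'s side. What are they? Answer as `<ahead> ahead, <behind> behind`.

Reachable from c12: {c1, c12, c13, c15, c2, c4}.
Reachable from c9: {c1, c10, c12, c13, c14, c15, c2, c4, c6, c7, c9}.
Only in c12's history (ahead): {} — 0.
Only in c9's history (behind): {c10, c14, c6, c7, c9} — 5.

0 ahead, 5 behind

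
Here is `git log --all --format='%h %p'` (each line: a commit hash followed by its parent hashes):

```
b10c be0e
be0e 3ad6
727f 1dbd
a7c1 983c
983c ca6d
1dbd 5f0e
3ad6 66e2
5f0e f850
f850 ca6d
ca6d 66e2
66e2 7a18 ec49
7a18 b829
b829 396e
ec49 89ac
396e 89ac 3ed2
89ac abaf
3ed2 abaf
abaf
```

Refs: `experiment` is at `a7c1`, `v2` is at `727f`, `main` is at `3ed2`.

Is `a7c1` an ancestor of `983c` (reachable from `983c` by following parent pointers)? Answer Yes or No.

Ancestors of 983c: {396e, 3ed2, 66e2, 7a18, 89ac, 983c, abaf, b829, ca6d, ec49}.
a7c1 is not in that set, so it is not an ancestor of 983c.

No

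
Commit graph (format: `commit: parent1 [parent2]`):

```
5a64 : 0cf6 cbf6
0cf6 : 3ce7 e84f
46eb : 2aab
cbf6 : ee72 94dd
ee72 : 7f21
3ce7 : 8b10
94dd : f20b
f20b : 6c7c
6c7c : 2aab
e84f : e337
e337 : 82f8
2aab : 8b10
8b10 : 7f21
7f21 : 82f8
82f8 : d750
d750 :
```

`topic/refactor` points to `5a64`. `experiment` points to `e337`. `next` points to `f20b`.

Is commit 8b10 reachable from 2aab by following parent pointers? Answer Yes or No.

Yes

Ancestors of 2aab (commits reachable by following parents): {2aab, 7f21, 82f8, 8b10, d750}.
8b10 is in that set, so it is an ancestor of 2aab.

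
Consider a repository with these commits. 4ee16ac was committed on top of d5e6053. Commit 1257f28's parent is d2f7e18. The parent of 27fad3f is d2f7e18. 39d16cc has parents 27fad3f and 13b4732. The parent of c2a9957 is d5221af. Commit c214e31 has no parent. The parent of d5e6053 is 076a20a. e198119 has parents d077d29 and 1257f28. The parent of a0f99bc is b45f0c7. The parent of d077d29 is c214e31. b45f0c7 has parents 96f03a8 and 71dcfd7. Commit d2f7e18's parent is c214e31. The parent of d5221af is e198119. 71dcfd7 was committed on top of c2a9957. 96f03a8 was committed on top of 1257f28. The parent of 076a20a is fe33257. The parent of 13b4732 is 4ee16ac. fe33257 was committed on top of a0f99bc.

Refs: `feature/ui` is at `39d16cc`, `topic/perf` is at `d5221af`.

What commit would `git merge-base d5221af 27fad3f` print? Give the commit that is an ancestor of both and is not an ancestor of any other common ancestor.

Ancestors of d5221af: {1257f28, c214e31, d077d29, d2f7e18, d5221af, e198119}.
Ancestors of 27fad3f: {27fad3f, c214e31, d2f7e18}.
Common ancestors: {c214e31, d2f7e18}.
Among these, d2f7e18 is not an ancestor of any other common ancestor — it is the merge base.

d2f7e18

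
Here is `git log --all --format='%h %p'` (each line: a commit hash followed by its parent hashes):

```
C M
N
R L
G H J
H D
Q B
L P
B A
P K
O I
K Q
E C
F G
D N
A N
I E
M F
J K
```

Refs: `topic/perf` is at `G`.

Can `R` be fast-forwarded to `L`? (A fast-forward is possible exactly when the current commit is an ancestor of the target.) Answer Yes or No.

A fast-forward from R to L is possible iff R is an ancestor of L.
Ancestors of L: {A, B, K, L, N, P, Q}.
R is not among them, so fast-forward is not possible.

No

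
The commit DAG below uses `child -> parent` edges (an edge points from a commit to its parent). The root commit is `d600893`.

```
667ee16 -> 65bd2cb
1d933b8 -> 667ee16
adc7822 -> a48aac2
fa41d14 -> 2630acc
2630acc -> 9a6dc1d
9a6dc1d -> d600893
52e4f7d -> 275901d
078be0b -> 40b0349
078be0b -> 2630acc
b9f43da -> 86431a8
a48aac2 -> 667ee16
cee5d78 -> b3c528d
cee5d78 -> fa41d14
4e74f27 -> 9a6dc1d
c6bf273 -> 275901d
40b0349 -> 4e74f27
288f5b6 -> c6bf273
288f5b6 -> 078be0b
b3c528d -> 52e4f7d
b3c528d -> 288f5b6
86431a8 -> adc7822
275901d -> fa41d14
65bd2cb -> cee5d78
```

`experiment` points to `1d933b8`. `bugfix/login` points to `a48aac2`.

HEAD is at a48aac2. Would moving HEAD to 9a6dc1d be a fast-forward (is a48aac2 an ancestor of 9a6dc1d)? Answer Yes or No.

No

A fast-forward from a48aac2 to 9a6dc1d is possible iff a48aac2 is an ancestor of 9a6dc1d.
Ancestors of 9a6dc1d: {9a6dc1d, d600893}.
a48aac2 is not among them, so fast-forward is not possible.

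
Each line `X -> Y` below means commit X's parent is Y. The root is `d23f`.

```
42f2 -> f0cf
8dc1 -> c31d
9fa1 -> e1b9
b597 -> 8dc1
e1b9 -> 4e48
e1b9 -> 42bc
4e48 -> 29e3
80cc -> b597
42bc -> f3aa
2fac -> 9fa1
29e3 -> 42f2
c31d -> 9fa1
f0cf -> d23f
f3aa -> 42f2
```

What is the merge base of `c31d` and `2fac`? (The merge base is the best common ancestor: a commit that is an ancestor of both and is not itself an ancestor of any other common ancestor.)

Ancestors of c31d: {29e3, 42bc, 42f2, 4e48, 9fa1, c31d, d23f, e1b9, f0cf, f3aa}.
Ancestors of 2fac: {29e3, 2fac, 42bc, 42f2, 4e48, 9fa1, d23f, e1b9, f0cf, f3aa}.
Common ancestors: {29e3, 42bc, 42f2, 4e48, 9fa1, d23f, e1b9, f0cf, f3aa}.
Among these, 9fa1 is not an ancestor of any other common ancestor — it is the merge base.

9fa1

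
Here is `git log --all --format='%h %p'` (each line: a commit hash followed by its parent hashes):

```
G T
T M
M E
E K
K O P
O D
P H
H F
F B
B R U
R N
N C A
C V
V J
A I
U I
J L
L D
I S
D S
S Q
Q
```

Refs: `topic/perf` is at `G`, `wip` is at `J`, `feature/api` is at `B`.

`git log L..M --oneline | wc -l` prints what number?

Reachable from M: {A, B, C, D, E, F, H, I, J, K, L, M, N, O, P, Q, R, S, U, V}.
Reachable from L: {D, L, Q, S}.
In M's history but not L's: {A, B, C, E, F, H, I, J, K, M, N, O, P, R, U, V} — 16 commits.

16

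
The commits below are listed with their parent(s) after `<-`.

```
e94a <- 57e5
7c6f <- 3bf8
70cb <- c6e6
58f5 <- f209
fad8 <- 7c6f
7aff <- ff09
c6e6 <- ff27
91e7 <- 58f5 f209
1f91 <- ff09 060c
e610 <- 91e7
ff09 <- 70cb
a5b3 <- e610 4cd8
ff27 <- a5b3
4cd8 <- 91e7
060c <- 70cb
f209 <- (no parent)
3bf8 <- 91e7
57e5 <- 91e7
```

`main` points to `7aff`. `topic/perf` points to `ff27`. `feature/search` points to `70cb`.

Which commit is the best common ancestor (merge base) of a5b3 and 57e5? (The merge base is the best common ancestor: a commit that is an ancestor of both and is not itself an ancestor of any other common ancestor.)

Ancestors of a5b3: {4cd8, 58f5, 91e7, a5b3, e610, f209}.
Ancestors of 57e5: {57e5, 58f5, 91e7, f209}.
Common ancestors: {58f5, 91e7, f209}.
Among these, 91e7 is not an ancestor of any other common ancestor — it is the merge base.

91e7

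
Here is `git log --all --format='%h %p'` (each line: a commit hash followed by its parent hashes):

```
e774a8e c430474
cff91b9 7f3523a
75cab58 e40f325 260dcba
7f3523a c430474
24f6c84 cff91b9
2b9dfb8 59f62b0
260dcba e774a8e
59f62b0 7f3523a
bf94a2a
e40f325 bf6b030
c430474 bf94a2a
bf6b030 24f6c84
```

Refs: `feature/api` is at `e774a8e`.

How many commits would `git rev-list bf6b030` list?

6

Walking parent pointers from bf6b030: reachable set = {24f6c84, 7f3523a, bf6b030, bf94a2a, c430474, cff91b9}.
That is 6 commits.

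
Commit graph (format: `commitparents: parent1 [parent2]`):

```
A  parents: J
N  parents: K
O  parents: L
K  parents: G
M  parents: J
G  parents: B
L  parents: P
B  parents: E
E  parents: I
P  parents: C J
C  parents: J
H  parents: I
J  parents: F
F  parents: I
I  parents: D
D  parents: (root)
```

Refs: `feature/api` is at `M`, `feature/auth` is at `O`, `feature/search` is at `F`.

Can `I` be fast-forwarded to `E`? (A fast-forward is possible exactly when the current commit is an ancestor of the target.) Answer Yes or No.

A fast-forward from I to E is possible iff I is an ancestor of E.
Ancestors of E: {D, E, I}.
I is among them, so fast-forward is possible.

Yes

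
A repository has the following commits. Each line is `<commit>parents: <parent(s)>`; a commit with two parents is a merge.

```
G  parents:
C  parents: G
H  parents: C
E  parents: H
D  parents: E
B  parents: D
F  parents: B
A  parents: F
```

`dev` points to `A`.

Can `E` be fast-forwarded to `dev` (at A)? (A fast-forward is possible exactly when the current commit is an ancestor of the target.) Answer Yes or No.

A fast-forward from E to A is possible iff E is an ancestor of A.
Ancestors of A: {A, B, C, D, E, F, G, H}.
E is among them, so fast-forward is possible.

Yes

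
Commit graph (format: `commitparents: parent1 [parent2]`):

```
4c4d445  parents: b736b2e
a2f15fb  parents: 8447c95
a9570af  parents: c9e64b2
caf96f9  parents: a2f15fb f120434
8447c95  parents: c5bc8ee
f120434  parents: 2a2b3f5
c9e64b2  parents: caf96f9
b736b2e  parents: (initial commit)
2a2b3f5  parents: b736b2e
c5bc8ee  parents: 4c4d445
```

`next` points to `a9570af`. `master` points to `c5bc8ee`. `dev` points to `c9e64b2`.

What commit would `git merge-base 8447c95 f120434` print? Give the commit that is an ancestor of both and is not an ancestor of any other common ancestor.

Ancestors of 8447c95: {4c4d445, 8447c95, b736b2e, c5bc8ee}.
Ancestors of f120434: {2a2b3f5, b736b2e, f120434}.
Common ancestors: {b736b2e}.
The only common ancestor is b736b2e, so it is the merge base.

b736b2e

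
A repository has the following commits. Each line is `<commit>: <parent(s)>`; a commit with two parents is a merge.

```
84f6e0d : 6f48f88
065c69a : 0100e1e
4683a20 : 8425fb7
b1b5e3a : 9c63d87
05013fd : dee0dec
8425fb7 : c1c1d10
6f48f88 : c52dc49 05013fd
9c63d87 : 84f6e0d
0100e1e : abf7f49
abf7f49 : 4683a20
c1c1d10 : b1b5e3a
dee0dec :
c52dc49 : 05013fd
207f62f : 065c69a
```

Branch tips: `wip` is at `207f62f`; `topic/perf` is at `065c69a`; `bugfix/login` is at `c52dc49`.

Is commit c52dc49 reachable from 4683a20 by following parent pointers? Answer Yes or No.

Yes

Ancestors of 4683a20 (commits reachable by following parents): {05013fd, 4683a20, 6f48f88, 8425fb7, 84f6e0d, 9c63d87, b1b5e3a, c1c1d10, c52dc49, dee0dec}.
c52dc49 is in that set, so it is an ancestor of 4683a20.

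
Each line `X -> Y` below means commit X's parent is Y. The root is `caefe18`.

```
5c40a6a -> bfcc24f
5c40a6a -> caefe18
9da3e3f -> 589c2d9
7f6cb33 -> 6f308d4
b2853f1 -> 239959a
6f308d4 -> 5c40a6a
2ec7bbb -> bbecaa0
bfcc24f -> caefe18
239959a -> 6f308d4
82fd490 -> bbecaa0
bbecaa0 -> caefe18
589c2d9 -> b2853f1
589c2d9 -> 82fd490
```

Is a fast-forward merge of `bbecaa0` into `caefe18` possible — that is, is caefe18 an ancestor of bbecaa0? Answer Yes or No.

A fast-forward from caefe18 to bbecaa0 is possible iff caefe18 is an ancestor of bbecaa0.
Ancestors of bbecaa0: {bbecaa0, caefe18}.
caefe18 is among them, so fast-forward is possible.

Yes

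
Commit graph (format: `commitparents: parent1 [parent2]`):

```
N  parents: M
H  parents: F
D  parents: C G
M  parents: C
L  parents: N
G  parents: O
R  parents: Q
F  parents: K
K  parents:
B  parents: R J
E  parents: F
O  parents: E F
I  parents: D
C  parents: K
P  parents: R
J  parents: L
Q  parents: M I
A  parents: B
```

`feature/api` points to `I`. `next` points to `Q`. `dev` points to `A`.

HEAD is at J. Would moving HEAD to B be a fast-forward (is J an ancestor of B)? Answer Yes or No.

A fast-forward from J to B is possible iff J is an ancestor of B.
Ancestors of B: {B, C, D, E, F, G, I, J, K, L, M, N, O, Q, R}.
J is among them, so fast-forward is possible.

Yes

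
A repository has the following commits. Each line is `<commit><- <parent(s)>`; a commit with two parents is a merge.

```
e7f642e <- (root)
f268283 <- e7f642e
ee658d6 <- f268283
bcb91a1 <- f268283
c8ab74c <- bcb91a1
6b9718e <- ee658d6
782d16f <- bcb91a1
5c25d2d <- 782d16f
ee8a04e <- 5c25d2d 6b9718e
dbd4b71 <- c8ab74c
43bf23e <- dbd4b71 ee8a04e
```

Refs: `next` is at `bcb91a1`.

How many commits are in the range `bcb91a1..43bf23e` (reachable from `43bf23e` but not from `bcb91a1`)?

8

Reachable from 43bf23e: {43bf23e, 5c25d2d, 6b9718e, 782d16f, bcb91a1, c8ab74c, dbd4b71, e7f642e, ee658d6, ee8a04e, f268283}.
Reachable from bcb91a1: {bcb91a1, e7f642e, f268283}.
In 43bf23e's history but not bcb91a1's: {43bf23e, 5c25d2d, 6b9718e, 782d16f, c8ab74c, dbd4b71, ee658d6, ee8a04e} — 8 commits.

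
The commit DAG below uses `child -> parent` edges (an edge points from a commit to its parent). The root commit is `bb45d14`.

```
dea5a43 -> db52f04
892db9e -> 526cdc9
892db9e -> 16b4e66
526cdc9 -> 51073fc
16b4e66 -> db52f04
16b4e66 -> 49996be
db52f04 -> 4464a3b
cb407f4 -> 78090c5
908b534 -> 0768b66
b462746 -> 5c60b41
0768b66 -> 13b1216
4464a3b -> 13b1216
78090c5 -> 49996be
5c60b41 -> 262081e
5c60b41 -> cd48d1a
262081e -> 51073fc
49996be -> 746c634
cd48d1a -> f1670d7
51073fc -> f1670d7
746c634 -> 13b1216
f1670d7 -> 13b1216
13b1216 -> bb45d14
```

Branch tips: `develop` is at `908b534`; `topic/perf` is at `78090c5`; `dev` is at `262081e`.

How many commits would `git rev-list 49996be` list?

Walking parent pointers from 49996be: reachable set = {13b1216, 49996be, 746c634, bb45d14}.
That is 4 commits.

4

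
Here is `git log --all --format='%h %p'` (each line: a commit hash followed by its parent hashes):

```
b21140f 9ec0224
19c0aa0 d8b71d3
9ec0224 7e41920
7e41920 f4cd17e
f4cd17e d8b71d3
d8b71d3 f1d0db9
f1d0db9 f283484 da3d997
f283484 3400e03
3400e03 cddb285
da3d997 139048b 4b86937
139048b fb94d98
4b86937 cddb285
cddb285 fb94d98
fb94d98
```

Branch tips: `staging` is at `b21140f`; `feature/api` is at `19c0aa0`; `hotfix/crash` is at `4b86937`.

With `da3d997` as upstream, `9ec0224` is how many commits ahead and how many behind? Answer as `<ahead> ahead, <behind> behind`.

Reachable from 9ec0224: {139048b, 3400e03, 4b86937, 7e41920, 9ec0224, cddb285, d8b71d3, da3d997, f1d0db9, f283484, f4cd17e, fb94d98}.
Reachable from da3d997: {139048b, 4b86937, cddb285, da3d997, fb94d98}.
Only in 9ec0224's history (ahead): {3400e03, 7e41920, 9ec0224, d8b71d3, f1d0db9, f283484, f4cd17e} — 7.
Only in da3d997's history (behind): {} — 0.

7 ahead, 0 behind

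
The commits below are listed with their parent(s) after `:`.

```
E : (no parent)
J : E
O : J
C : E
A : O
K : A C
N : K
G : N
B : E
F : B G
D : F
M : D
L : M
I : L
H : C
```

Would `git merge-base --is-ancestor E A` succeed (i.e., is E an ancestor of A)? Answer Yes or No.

Yes

Ancestors of A (commits reachable by following parents): {A, E, J, O}.
E is in that set, so it is an ancestor of A.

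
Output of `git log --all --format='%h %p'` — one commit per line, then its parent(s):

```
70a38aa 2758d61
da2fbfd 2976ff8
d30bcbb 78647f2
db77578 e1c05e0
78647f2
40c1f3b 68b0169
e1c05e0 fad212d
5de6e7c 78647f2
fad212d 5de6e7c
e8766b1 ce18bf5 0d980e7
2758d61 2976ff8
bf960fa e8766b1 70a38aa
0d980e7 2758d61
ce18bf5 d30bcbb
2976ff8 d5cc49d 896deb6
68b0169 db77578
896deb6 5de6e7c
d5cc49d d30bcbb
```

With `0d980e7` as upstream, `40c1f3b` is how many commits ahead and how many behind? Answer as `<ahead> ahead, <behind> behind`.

5 ahead, 6 behind

Reachable from 40c1f3b: {40c1f3b, 5de6e7c, 68b0169, 78647f2, db77578, e1c05e0, fad212d}.
Reachable from 0d980e7: {0d980e7, 2758d61, 2976ff8, 5de6e7c, 78647f2, 896deb6, d30bcbb, d5cc49d}.
Only in 40c1f3b's history (ahead): {40c1f3b, 68b0169, db77578, e1c05e0, fad212d} — 5.
Only in 0d980e7's history (behind): {0d980e7, 2758d61, 2976ff8, 896deb6, d30bcbb, d5cc49d} — 6.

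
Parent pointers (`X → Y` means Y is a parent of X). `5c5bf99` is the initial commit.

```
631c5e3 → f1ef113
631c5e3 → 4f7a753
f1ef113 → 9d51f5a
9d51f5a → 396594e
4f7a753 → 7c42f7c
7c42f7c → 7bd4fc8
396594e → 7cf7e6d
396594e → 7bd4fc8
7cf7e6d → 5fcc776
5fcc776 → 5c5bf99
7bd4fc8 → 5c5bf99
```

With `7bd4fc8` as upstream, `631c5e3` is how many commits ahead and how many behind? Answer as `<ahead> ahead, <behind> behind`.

8 ahead, 0 behind

Reachable from 631c5e3: {396594e, 4f7a753, 5c5bf99, 5fcc776, 631c5e3, 7bd4fc8, 7c42f7c, 7cf7e6d, 9d51f5a, f1ef113}.
Reachable from 7bd4fc8: {5c5bf99, 7bd4fc8}.
Only in 631c5e3's history (ahead): {396594e, 4f7a753, 5fcc776, 631c5e3, 7c42f7c, 7cf7e6d, 9d51f5a, f1ef113} — 8.
Only in 7bd4fc8's history (behind): {} — 0.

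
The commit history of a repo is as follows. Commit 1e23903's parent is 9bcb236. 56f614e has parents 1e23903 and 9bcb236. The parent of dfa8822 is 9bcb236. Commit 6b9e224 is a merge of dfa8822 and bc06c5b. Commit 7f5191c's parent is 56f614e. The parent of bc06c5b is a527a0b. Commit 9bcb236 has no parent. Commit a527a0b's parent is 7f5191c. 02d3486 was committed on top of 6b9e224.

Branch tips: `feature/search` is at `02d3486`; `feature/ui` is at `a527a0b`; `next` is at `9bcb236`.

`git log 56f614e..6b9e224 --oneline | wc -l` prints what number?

Reachable from 6b9e224: {1e23903, 56f614e, 6b9e224, 7f5191c, 9bcb236, a527a0b, bc06c5b, dfa8822}.
Reachable from 56f614e: {1e23903, 56f614e, 9bcb236}.
In 6b9e224's history but not 56f614e's: {6b9e224, 7f5191c, a527a0b, bc06c5b, dfa8822} — 5 commits.

5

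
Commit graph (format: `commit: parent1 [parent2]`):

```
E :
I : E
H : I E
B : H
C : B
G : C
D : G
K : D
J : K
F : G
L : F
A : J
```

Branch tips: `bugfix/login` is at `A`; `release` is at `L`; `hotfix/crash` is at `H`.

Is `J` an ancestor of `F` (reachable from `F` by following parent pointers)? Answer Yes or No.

Ancestors of F: {B, C, E, F, G, H, I}.
J is not in that set, so it is not an ancestor of F.

No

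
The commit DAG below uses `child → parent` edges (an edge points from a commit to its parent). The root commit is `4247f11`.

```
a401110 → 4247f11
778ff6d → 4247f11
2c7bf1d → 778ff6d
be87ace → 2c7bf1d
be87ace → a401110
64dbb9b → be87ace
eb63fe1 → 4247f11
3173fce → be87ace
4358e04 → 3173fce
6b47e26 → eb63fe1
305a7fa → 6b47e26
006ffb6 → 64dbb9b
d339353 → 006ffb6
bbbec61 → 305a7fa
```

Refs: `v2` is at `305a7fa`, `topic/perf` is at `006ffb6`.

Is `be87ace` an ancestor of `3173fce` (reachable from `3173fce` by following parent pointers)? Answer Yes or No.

Yes

Ancestors of 3173fce (commits reachable by following parents): {2c7bf1d, 3173fce, 4247f11, 778ff6d, a401110, be87ace}.
be87ace is in that set, so it is an ancestor of 3173fce.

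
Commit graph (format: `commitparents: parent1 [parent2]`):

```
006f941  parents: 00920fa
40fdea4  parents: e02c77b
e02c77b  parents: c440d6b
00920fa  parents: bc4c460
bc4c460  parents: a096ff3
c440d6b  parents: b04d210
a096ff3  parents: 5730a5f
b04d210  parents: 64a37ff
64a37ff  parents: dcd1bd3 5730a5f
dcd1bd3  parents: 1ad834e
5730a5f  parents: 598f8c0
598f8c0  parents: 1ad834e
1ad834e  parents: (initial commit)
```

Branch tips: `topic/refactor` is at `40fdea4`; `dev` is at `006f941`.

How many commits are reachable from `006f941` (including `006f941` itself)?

7

Walking parent pointers from 006f941: reachable set = {006f941, 00920fa, 1ad834e, 5730a5f, 598f8c0, a096ff3, bc4c460}.
That is 7 commits.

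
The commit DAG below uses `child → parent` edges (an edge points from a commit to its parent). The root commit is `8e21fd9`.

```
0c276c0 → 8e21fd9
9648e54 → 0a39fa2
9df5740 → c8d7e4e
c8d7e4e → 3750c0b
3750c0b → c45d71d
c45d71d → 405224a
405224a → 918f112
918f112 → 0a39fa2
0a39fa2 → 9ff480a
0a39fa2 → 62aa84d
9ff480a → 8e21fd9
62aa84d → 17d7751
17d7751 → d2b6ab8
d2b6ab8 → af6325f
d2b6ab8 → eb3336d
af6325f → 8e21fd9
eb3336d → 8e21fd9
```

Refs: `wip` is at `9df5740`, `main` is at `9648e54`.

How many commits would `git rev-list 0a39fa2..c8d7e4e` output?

5

Reachable from c8d7e4e: {0a39fa2, 17d7751, 3750c0b, 405224a, 62aa84d, 8e21fd9, 918f112, 9ff480a, af6325f, c45d71d, c8d7e4e, d2b6ab8, eb3336d}.
Reachable from 0a39fa2: {0a39fa2, 17d7751, 62aa84d, 8e21fd9, 9ff480a, af6325f, d2b6ab8, eb3336d}.
In c8d7e4e's history but not 0a39fa2's: {3750c0b, 405224a, 918f112, c45d71d, c8d7e4e} — 5 commits.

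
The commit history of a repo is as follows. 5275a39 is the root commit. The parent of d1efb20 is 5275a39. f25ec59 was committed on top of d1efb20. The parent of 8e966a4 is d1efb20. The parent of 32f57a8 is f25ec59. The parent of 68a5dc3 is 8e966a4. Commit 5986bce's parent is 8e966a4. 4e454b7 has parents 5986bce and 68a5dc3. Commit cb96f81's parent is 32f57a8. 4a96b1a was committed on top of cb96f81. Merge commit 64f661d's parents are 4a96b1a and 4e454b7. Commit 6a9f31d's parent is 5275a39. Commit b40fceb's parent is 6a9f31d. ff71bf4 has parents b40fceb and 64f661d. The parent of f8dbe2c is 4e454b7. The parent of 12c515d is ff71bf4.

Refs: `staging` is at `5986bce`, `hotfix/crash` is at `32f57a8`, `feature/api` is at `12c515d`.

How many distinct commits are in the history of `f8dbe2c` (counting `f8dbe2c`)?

Walking parent pointers from f8dbe2c: reachable set = {4e454b7, 5275a39, 5986bce, 68a5dc3, 8e966a4, d1efb20, f8dbe2c}.
That is 7 commits.

7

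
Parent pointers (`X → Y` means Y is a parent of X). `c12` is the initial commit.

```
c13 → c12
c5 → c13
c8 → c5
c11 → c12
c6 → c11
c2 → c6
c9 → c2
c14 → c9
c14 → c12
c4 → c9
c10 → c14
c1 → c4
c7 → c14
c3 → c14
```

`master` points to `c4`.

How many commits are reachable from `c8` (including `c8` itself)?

Walking parent pointers from c8: reachable set = {c12, c13, c5, c8}.
That is 4 commits.

4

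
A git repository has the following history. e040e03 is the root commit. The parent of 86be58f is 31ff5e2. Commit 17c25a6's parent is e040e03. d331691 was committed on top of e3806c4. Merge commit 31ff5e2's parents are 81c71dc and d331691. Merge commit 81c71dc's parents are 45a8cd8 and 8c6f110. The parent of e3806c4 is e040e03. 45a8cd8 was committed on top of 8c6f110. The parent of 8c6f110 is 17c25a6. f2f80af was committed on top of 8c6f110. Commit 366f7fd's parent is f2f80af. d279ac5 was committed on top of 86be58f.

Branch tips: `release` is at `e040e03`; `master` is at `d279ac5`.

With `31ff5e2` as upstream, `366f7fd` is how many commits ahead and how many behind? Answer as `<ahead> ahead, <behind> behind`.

2 ahead, 5 behind

Reachable from 366f7fd: {17c25a6, 366f7fd, 8c6f110, e040e03, f2f80af}.
Reachable from 31ff5e2: {17c25a6, 31ff5e2, 45a8cd8, 81c71dc, 8c6f110, d331691, e040e03, e3806c4}.
Only in 366f7fd's history (ahead): {366f7fd, f2f80af} — 2.
Only in 31ff5e2's history (behind): {31ff5e2, 45a8cd8, 81c71dc, d331691, e3806c4} — 5.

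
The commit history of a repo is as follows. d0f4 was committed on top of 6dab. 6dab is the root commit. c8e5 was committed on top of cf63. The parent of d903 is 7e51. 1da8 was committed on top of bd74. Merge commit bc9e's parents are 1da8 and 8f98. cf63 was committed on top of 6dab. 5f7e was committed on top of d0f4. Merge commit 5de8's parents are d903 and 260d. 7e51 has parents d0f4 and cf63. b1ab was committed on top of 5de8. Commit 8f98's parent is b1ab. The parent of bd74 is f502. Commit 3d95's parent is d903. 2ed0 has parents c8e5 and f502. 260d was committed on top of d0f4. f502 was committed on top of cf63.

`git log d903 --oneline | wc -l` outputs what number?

5

Walking parent pointers from d903: reachable set = {6dab, 7e51, cf63, d0f4, d903}.
That is 5 commits.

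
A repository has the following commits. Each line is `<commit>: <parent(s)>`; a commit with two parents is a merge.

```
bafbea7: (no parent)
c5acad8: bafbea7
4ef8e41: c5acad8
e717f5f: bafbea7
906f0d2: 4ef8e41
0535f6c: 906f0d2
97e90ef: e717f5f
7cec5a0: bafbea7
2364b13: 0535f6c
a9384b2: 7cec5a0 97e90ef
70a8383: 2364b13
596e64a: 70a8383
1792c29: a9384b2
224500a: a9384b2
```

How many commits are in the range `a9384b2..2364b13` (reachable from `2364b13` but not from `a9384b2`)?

Reachable from 2364b13: {0535f6c, 2364b13, 4ef8e41, 906f0d2, bafbea7, c5acad8}.
Reachable from a9384b2: {7cec5a0, 97e90ef, a9384b2, bafbea7, e717f5f}.
In 2364b13's history but not a9384b2's: {0535f6c, 2364b13, 4ef8e41, 906f0d2, c5acad8} — 5 commits.

5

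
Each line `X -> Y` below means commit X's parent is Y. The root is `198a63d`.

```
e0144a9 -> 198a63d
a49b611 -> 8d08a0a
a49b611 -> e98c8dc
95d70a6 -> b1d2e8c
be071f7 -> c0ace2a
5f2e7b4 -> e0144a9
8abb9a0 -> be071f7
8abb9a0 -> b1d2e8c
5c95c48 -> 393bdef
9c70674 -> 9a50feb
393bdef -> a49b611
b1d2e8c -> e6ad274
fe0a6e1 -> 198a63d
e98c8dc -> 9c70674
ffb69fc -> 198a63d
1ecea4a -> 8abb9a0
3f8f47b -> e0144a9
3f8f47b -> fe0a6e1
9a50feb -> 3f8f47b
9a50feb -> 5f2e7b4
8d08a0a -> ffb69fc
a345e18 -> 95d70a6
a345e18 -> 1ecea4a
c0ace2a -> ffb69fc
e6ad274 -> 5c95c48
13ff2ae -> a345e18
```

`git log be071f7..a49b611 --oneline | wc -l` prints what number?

9

Reachable from a49b611: {198a63d, 3f8f47b, 5f2e7b4, 8d08a0a, 9a50feb, 9c70674, a49b611, e0144a9, e98c8dc, fe0a6e1, ffb69fc}.
Reachable from be071f7: {198a63d, be071f7, c0ace2a, ffb69fc}.
In a49b611's history but not be071f7's: {3f8f47b, 5f2e7b4, 8d08a0a, 9a50feb, 9c70674, a49b611, e0144a9, e98c8dc, fe0a6e1} — 9 commits.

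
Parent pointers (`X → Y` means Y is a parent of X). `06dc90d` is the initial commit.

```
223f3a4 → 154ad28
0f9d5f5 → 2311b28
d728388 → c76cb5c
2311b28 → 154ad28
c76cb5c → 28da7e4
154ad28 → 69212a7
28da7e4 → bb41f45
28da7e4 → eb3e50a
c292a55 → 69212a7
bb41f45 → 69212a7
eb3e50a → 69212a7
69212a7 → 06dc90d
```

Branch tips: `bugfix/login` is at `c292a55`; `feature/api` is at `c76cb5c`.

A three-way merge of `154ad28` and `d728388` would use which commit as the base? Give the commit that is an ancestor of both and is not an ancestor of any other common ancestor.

69212a7

Ancestors of 154ad28: {06dc90d, 154ad28, 69212a7}.
Ancestors of d728388: {06dc90d, 28da7e4, 69212a7, bb41f45, c76cb5c, d728388, eb3e50a}.
Common ancestors: {06dc90d, 69212a7}.
Among these, 69212a7 is not an ancestor of any other common ancestor — it is the merge base.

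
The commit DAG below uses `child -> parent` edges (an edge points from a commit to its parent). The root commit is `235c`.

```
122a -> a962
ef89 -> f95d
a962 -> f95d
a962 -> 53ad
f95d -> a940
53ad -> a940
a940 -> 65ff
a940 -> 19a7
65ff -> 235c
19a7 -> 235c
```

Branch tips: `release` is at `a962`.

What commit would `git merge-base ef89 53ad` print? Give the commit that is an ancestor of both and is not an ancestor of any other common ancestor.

Ancestors of ef89: {19a7, 235c, 65ff, a940, ef89, f95d}.
Ancestors of 53ad: {19a7, 235c, 53ad, 65ff, a940}.
Common ancestors: {19a7, 235c, 65ff, a940}.
Among these, a940 is not an ancestor of any other common ancestor — it is the merge base.

a940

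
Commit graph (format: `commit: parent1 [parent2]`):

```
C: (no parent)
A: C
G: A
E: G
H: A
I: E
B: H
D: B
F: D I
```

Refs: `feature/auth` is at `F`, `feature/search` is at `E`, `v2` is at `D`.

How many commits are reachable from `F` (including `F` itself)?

Walking parent pointers from F: reachable set = {A, B, C, D, E, F, G, H, I}.
That is 9 commits.

9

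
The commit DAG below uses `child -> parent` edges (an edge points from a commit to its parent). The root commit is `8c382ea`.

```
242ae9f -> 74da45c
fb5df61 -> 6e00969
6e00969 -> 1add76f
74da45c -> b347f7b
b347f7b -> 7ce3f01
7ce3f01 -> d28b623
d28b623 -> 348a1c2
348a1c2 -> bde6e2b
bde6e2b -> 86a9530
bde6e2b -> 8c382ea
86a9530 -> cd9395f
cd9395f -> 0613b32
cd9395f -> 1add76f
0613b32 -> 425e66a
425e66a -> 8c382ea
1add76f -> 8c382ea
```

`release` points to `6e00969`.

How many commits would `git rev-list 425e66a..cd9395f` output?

Reachable from cd9395f: {0613b32, 1add76f, 425e66a, 8c382ea, cd9395f}.
Reachable from 425e66a: {425e66a, 8c382ea}.
In cd9395f's history but not 425e66a's: {0613b32, 1add76f, cd9395f} — 3 commits.

3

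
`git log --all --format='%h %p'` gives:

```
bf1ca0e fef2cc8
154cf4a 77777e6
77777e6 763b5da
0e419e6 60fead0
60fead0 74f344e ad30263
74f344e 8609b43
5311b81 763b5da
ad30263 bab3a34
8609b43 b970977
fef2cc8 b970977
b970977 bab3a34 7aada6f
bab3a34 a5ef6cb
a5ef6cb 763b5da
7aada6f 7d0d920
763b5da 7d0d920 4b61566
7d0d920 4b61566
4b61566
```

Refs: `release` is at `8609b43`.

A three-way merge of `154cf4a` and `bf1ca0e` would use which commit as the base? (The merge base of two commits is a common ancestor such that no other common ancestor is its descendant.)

763b5da

Ancestors of 154cf4a: {154cf4a, 4b61566, 763b5da, 77777e6, 7d0d920}.
Ancestors of bf1ca0e: {4b61566, 763b5da, 7aada6f, 7d0d920, a5ef6cb, b970977, bab3a34, bf1ca0e, fef2cc8}.
Common ancestors: {4b61566, 763b5da, 7d0d920}.
Among these, 763b5da is not an ancestor of any other common ancestor — it is the merge base.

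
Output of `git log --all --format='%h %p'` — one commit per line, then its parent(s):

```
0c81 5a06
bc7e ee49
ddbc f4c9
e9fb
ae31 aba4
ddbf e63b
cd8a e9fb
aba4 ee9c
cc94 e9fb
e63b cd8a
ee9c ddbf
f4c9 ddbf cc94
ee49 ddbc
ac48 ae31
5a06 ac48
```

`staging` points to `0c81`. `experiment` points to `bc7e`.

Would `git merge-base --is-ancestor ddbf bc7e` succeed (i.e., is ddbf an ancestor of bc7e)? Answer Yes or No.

Yes

Ancestors of bc7e (commits reachable by following parents): {bc7e, cc94, cd8a, ddbc, ddbf, e63b, e9fb, ee49, f4c9}.
ddbf is in that set, so it is an ancestor of bc7e.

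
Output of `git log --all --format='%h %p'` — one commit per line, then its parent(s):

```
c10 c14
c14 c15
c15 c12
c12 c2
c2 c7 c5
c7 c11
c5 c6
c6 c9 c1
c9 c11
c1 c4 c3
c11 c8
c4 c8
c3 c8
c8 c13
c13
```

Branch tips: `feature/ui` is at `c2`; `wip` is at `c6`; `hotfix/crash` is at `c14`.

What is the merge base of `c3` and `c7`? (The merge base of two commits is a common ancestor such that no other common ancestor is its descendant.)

Ancestors of c3: {c13, c3, c8}.
Ancestors of c7: {c11, c13, c7, c8}.
Common ancestors: {c13, c8}.
Among these, c8 is not an ancestor of any other common ancestor — it is the merge base.

c8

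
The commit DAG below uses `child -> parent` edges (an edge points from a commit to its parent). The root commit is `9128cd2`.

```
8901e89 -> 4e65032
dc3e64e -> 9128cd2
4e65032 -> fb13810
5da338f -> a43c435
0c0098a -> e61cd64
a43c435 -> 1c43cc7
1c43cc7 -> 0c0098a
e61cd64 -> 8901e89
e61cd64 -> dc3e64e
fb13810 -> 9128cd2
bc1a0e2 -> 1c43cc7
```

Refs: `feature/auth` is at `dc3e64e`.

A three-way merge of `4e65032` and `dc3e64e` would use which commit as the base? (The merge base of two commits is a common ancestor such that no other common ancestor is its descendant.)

9128cd2

Ancestors of 4e65032: {4e65032, 9128cd2, fb13810}.
Ancestors of dc3e64e: {9128cd2, dc3e64e}.
Common ancestors: {9128cd2}.
The only common ancestor is 9128cd2, so it is the merge base.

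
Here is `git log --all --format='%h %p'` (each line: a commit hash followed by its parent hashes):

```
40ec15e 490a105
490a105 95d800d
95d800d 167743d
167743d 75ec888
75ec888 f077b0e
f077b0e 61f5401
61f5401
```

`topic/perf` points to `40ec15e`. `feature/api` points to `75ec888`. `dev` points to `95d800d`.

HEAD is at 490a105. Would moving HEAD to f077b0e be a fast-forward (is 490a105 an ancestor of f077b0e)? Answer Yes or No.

A fast-forward from 490a105 to f077b0e is possible iff 490a105 is an ancestor of f077b0e.
Ancestors of f077b0e: {61f5401, f077b0e}.
490a105 is not among them, so fast-forward is not possible.

No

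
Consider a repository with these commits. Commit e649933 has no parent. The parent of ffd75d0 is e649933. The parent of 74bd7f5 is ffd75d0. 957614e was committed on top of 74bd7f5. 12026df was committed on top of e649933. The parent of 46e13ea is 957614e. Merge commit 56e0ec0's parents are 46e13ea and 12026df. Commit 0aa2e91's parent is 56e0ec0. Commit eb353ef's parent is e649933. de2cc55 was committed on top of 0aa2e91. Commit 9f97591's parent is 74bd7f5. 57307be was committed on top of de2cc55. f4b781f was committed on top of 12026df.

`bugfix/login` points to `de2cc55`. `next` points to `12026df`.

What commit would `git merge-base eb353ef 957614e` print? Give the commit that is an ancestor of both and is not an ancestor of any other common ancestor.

Ancestors of eb353ef: {e649933, eb353ef}.
Ancestors of 957614e: {74bd7f5, 957614e, e649933, ffd75d0}.
Common ancestors: {e649933}.
The only common ancestor is e649933, so it is the merge base.

e649933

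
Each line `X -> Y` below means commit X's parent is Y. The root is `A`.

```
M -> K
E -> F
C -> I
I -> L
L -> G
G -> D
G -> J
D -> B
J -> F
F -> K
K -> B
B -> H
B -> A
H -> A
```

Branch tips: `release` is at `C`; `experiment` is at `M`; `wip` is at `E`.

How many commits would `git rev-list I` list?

10

Walking parent pointers from I: reachable set = {A, B, D, F, G, H, I, J, K, L}.
That is 10 commits.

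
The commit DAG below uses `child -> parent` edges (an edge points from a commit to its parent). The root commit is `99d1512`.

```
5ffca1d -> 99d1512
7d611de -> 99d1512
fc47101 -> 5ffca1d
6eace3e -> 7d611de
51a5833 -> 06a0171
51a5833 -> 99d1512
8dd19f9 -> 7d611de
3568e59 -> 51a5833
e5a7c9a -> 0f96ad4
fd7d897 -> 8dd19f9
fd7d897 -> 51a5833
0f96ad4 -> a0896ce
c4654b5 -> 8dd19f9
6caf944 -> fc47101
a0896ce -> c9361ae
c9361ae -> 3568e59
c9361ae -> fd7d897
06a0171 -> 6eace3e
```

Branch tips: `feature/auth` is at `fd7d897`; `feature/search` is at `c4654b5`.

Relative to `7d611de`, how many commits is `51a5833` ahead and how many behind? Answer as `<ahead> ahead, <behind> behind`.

3 ahead, 0 behind

Reachable from 51a5833: {06a0171, 51a5833, 6eace3e, 7d611de, 99d1512}.
Reachable from 7d611de: {7d611de, 99d1512}.
Only in 51a5833's history (ahead): {06a0171, 51a5833, 6eace3e} — 3.
Only in 7d611de's history (behind): {} — 0.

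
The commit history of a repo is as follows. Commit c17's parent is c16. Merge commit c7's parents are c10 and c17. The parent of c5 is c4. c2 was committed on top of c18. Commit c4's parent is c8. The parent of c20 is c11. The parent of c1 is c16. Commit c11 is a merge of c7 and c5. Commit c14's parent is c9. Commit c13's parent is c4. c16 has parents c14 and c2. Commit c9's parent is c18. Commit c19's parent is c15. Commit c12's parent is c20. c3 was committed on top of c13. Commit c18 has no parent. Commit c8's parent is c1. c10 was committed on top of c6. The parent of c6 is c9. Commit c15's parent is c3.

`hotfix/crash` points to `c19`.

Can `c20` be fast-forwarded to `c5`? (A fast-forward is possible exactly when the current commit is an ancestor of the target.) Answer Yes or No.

A fast-forward from c20 to c5 is possible iff c20 is an ancestor of c5.
Ancestors of c5: {c1, c14, c16, c18, c2, c4, c5, c8, c9}.
c20 is not among them, so fast-forward is not possible.

No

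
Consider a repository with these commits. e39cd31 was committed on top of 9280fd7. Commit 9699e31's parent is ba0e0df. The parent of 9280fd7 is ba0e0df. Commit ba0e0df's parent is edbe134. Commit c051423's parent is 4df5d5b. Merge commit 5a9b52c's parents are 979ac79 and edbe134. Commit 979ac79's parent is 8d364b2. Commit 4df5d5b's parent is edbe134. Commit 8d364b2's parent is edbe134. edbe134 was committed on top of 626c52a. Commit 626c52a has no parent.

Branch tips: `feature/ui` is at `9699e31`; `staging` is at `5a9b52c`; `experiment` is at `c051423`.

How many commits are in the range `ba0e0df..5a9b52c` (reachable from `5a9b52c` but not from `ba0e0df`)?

Reachable from 5a9b52c: {5a9b52c, 626c52a, 8d364b2, 979ac79, edbe134}.
Reachable from ba0e0df: {626c52a, ba0e0df, edbe134}.
In 5a9b52c's history but not ba0e0df's: {5a9b52c, 8d364b2, 979ac79} — 3 commits.

3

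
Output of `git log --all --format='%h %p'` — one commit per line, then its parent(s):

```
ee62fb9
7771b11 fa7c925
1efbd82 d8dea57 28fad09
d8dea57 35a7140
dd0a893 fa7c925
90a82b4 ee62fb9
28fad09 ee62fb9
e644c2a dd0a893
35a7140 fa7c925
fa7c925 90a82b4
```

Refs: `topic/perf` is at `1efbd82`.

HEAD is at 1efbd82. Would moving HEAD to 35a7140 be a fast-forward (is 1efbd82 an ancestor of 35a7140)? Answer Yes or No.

A fast-forward from 1efbd82 to 35a7140 is possible iff 1efbd82 is an ancestor of 35a7140.
Ancestors of 35a7140: {35a7140, 90a82b4, ee62fb9, fa7c925}.
1efbd82 is not among them, so fast-forward is not possible.

No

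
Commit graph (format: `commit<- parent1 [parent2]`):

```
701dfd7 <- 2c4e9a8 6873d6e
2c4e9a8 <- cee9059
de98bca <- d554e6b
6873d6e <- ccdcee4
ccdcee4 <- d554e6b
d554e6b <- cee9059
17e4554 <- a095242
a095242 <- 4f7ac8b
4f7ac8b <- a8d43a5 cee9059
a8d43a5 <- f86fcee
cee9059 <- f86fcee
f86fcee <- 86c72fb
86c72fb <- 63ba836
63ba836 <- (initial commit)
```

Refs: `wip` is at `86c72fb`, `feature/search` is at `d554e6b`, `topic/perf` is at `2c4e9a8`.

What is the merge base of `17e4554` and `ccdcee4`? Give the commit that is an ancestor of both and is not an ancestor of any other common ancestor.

cee9059

Ancestors of 17e4554: {17e4554, 4f7ac8b, 63ba836, 86c72fb, a095242, a8d43a5, cee9059, f86fcee}.
Ancestors of ccdcee4: {63ba836, 86c72fb, ccdcee4, cee9059, d554e6b, f86fcee}.
Common ancestors: {63ba836, 86c72fb, cee9059, f86fcee}.
Among these, cee9059 is not an ancestor of any other common ancestor — it is the merge base.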